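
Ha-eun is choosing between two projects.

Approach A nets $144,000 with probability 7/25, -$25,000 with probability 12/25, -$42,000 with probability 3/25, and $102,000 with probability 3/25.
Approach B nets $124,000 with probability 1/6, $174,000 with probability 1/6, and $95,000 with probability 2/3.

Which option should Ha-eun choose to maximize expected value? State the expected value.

Approach A = 7/25 × 144000 + 12/25 × (-25000) + 3/25 × (-42000) + 3/25 × 102000 = 40320 − 12000 − 5040 + 12240 = 35520
Approach B = 1/6 × 124000 + 1/6 × 174000 + 2/3 × 95000 = 20666.6667 + 29000 + 63333.3333 = 113000

Approach B ($113,000)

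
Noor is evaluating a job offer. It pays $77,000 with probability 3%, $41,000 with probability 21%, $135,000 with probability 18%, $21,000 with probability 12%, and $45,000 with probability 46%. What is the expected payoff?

EV = 0.03 × 77000 + 0.21 × 41000 + 0.18 × 135000 + 0.12 × 21000 + 0.46 × 45000 = 2310 + 8610 + 24300 + 2520 + 20700 = 58440

$58,440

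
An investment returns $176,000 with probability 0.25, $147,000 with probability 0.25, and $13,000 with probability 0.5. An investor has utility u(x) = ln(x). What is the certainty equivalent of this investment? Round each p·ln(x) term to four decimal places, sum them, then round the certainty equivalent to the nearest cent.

$45,729.55

E[u] = 0.25·ln(176000) + 0.25·ln(147000) + 0.5·ln(13000) = 3.0196 + 2.9745 + 4.7364 = 10.7305
CE = e^10.7305 ≈ 45729.55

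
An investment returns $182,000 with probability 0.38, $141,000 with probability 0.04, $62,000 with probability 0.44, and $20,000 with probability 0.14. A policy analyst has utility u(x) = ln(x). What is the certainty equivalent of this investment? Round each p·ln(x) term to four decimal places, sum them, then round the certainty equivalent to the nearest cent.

E[u] = 0.38·ln(182000) + 0.04·ln(141000) + 0.44·ln(62000) + 0.14·ln(20000) = 4.6025 + 0.4743 + 4.8554 + 1.3865 = 11.3187
CE = e^11.3187 ≈ 82347.22

$82,347.22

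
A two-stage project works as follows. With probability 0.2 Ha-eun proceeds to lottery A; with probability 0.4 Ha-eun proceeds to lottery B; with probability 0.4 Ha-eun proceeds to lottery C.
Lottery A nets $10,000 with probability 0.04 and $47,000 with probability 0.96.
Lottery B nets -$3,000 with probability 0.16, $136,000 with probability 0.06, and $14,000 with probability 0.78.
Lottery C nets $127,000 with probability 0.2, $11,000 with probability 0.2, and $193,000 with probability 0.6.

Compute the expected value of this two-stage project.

EV(A) = 0.04 × 10000 + 0.96 × 47000 = 400 + 45120 = 45520
EV(B) = 0.16 × (-3000) + 0.06 × 136000 + 0.78 × 14000 = -480 + 8160 + 10920 = 18600
EV(C) = 0.2 × 127000 + 0.2 × 11000 + 0.6 × 193000 = 25400 + 2200 + 115800 = 143400
Overall = 0.2 × 45520 + 0.4 × 18600 + 0.4 × 143400 = 9104 + 7440 + 57360 = 73904

$73,904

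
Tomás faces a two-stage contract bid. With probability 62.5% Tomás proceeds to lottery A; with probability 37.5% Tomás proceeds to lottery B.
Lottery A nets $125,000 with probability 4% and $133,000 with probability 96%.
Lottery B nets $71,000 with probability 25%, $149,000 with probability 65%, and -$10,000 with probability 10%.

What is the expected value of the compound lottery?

$125,525

EV(A) = 0.04 × 125000 + 0.96 × 133000 = 5000 + 127680 = 132680
EV(B) = 0.25 × 71000 + 0.65 × 149000 + 0.1 × (-10000) = 17750 + 96850 − 1000 = 113600
Overall = 0.625 × 132680 + 0.375 × 113600 = 82925 + 42600 = 125525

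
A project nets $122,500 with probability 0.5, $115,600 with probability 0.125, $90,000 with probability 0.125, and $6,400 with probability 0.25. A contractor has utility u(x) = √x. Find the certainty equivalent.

E[u] = 0.5·√122500 + 0.125·√115600 + 0.125·√90000 + 0.25·√6400 = 0.5·350 + 0.125·340 + 0.125·300 + 0.25·80 = 275
CE = (275)² = 75625

$75,625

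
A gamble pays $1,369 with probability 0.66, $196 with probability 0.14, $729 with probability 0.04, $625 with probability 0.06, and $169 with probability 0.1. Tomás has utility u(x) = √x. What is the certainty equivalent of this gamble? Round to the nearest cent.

$915.67

E[u] = 0.66·√1369 + 0.14·√196 + 0.04·√729 + 0.06·√625 + 0.1·√169 = 0.66·37 + 0.14·14 + 0.04·27 + 0.06·25 + 0.1·13 = 30.26
CE = (30.26)² = 915.6676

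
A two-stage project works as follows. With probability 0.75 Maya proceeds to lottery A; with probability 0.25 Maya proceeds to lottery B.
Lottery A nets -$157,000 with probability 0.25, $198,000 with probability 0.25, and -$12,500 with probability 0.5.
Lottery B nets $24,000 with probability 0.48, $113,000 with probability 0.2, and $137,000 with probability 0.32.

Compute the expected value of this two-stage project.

EV(A) = 0.25 × (-157000) + 0.25 × 198000 + 0.5 × (-12500) = -39250 + 49500 − 6250 = 4000
EV(B) = 0.48 × 24000 + 0.2 × 113000 + 0.32 × 137000 = 11520 + 22600 + 43840 = 77960
Overall = 0.75 × 4000 + 0.25 × 77960 = 3000 + 19490 = 22490

$22,490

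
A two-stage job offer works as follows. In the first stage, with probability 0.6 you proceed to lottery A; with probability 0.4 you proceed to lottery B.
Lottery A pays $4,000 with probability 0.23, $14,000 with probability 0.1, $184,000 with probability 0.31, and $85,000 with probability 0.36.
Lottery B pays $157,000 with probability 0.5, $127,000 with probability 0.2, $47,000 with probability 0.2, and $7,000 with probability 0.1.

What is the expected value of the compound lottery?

$99,576

EV(A) = 0.23 × 4000 + 0.1 × 14000 + 0.31 × 184000 + 0.36 × 85000 = 920 + 1400 + 57040 + 30600 = 89960
EV(B) = 0.5 × 157000 + 0.2 × 127000 + 0.2 × 47000 + 0.1 × 7000 = 78500 + 25400 + 9400 + 700 = 114000
Overall = 0.6 × 89960 + 0.4 × 114000 = 53976 + 45600 = 99576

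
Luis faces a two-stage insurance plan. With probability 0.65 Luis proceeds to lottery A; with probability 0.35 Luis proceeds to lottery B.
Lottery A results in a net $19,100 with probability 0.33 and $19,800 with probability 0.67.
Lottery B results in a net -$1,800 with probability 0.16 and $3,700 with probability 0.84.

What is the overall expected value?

$13,706.85

EV(A) = 0.33 × 19100 + 0.67 × 19800 = 6303 + 13266 = 19569
EV(B) = 0.16 × (-1800) + 0.84 × 3700 = -288 + 3108 = 2820
Overall = 0.65 × 19569 + 0.35 × 2820 = 12719.85 + 987 = 13706.85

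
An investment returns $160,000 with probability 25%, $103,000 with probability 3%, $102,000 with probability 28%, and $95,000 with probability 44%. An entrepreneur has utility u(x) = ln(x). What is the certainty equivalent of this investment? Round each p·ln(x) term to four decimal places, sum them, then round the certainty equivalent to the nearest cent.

$110,669.11

E[u] = 0.25·ln(160000) + 0.03·ln(103000) + 0.28·ln(102000) + 0.44·ln(95000) = 2.9957 + 0.3463 + 3.2292 + 5.0431 = 11.6143
CE = e^11.6143 ≈ 110669.11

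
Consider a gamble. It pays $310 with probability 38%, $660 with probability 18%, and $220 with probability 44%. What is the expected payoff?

$333.40

EV = 0.38 × 310 + 0.18 × 660 + 0.44 × 220 = 117.8 + 118.8 + 96.8 = 333.4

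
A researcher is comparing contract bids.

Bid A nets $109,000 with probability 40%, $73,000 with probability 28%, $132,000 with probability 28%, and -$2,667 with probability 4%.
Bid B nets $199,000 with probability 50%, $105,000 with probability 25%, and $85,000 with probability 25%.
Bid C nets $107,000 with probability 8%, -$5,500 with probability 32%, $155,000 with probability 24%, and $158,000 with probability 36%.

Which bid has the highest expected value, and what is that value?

Bid B ($147,000)

Bid A = 0.4 × 109000 + 0.28 × 73000 + 0.28 × 132000 + 0.04 × (-2667) = 43600 + 20440 + 36960 − 106.68 = 100893.32
Bid B = 0.5 × 199000 + 0.25 × 105000 + 0.25 × 85000 = 99500 + 26250 + 21250 = 147000
Bid C = 0.08 × 107000 + 0.32 × (-5500) + 0.24 × 155000 + 0.36 × 158000 = 8560 − 1760 + 37200 + 56880 = 100880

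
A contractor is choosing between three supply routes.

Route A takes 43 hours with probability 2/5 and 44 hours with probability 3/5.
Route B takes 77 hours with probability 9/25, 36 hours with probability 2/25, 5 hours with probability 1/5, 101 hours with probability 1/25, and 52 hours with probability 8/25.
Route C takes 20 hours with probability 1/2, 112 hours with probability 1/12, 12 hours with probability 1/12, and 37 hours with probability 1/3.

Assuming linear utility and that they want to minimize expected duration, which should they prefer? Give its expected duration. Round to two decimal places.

Route A = 2/5 × 43 + 3/5 × 44 = 17.2 + 26.4 = 43.6
Route B = 9/25 × 77 + 2/25 × 36 + 1/5 × 5 + 1/25 × 101 + 8/25 × 52 = 27.72 + 2.88 + 1 + 4.04 + 16.64 = 52.28
Route C = 1/2 × 20 + 1/12 × 112 + 1/12 × 12 + 1/3 × 37 = 10 + 9.3333 + 1 + 12.3333 = 32.6667

Route C (32.67 hours)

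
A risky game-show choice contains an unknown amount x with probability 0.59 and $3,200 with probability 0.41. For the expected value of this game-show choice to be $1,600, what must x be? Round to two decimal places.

0.59·x + 0.41·3200 = 1600
0.59·x = 1600 − 1312 = 288
x = 288 / 0.59 = 488.1356

x = $488.14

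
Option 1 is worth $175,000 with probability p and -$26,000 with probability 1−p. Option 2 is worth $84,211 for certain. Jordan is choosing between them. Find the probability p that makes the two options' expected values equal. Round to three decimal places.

p·175000 + (1−p)·(-26000) = 84211
201000p − 26000 = 84211
p = (84211 + 26000) / 201000

p = 0.548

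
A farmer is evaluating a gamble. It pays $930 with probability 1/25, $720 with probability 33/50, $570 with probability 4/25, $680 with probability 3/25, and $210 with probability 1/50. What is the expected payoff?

EV = 1/25 × 930 + 33/50 × 720 + 4/25 × 570 + 3/25 × 680 + 1/50 × 210 = 37.2 + 475.2 + 91.2 + 81.6 + 4.2 = 689.4

$689.40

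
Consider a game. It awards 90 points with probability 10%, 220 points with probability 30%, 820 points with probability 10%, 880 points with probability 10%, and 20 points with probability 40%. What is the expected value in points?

EV = 0.1 × 90 + 0.3 × 220 + 0.1 × 820 + 0.1 × 880 + 0.4 × 20 = 9 + 66 + 82 + 88 + 8 = 253

253 points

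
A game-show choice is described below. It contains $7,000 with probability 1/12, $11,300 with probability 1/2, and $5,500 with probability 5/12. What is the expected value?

$8,525

EV = 1/12 × 7000 + 1/2 × 11300 + 5/12 × 5500 = 583.3333 + 5650 + 2291.6667 = 8525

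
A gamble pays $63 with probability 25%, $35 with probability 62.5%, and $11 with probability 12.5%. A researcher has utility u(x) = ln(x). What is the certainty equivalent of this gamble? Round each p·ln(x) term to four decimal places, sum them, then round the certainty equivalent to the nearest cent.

E[u] = 0.25·ln(63) + 0.625·ln(35) + 0.125·ln(11) = 1.0358 + 2.2221 + 0.2997 = 3.5576
CE = e^3.5576 ≈ 35.08

$35.08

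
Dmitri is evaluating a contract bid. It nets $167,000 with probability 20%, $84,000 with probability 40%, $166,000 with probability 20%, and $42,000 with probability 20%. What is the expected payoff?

EV = 0.2 × 167000 + 0.4 × 84000 + 0.2 × 166000 + 0.2 × 42000 = 33400 + 33600 + 33200 + 8400 = 108600

$108,600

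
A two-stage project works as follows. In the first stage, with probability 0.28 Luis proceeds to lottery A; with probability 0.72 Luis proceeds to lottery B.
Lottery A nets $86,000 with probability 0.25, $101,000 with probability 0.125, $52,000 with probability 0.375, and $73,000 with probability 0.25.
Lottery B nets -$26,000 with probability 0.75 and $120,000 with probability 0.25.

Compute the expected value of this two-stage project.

$27,685

EV(A) = 0.25 × 86000 + 0.125 × 101000 + 0.375 × 52000 + 0.25 × 73000 = 21500 + 12625 + 19500 + 18250 = 71875
EV(B) = 0.75 × (-26000) + 0.25 × 120000 = -19500 + 30000 = 10500
Overall = 0.28 × 71875 + 0.72 × 10500 = 20125 + 7560 = 27685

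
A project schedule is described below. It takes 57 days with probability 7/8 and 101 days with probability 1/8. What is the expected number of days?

EV = 7/8 × 57 + 1/8 × 101 = 49.875 + 12.625 = 62.5

62.5 days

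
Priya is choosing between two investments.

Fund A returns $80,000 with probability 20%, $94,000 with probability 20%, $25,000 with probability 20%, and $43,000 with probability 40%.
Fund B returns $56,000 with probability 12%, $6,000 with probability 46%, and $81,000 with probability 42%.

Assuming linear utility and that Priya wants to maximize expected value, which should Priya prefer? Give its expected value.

Fund A = 0.2 × 80000 + 0.2 × 94000 + 0.2 × 25000 + 0.4 × 43000 = 16000 + 18800 + 5000 + 17200 = 57000
Fund B = 0.12 × 56000 + 0.46 × 6000 + 0.42 × 81000 = 6720 + 2760 + 34020 = 43500

Fund A ($57,000)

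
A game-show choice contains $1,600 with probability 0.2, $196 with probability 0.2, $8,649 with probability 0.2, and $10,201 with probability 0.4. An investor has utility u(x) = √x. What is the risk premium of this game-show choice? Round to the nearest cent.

E[u] = 0.2·√1600 + 0.2·√196 + 0.2·√8649 + 0.4·√10201 = 0.2·40 + 0.2·14 + 0.2·93 + 0.4·101 = 69.8
CE = (69.8)² = 4872.04
Risk premium = EV − CE = 6169.4 − 4872.04 = 1297.36

$1,297.36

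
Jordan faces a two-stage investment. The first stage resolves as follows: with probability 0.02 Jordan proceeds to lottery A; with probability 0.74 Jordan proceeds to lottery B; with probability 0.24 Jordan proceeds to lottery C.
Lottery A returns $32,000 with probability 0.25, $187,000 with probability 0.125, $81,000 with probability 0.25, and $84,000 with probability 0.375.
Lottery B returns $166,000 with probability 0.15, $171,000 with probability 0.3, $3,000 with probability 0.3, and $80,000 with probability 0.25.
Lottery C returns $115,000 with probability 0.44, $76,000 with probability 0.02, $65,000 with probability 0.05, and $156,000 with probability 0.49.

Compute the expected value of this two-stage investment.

EV(A) = 0.25 × 32000 + 0.125 × 187000 + 0.25 × 81000 + 0.375 × 84000 = 8000 + 23375 + 20250 + 31500 = 83125
EV(B) = 0.15 × 166000 + 0.3 × 171000 + 0.3 × 3000 + 0.25 × 80000 = 24900 + 51300 + 900 + 20000 = 97100
EV(C) = 0.44 × 115000 + 0.02 × 76000 + 0.05 × 65000 + 0.49 × 156000 = 50600 + 1520 + 3250 + 76440 = 131810
Overall = 0.02 × 83125 + 0.74 × 97100 + 0.24 × 131810 = 1662.5 + 71854 + 31634.4 = 105150.9

$105,150.90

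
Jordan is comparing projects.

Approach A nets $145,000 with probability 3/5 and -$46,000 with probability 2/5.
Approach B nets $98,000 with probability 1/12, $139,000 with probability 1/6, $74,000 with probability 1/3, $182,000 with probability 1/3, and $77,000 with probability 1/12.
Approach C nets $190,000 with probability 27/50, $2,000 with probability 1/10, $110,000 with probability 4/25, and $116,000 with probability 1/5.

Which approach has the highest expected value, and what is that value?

Approach A = 3/5 × 145000 + 2/5 × (-46000) = 87000 − 18400 = 68600
Approach B = 1/12 × 98000 + 1/6 × 139000 + 1/3 × 74000 + 1/3 × 182000 + 1/12 × 77000 = 8166.6667 + 23166.6667 + 24666.6667 + 60666.6667 + 6416.6667 = 123083.3333
Approach C = 27/50 × 190000 + 1/10 × 2000 + 4/25 × 110000 + 1/5 × 116000 = 102600 + 200 + 17600 + 23200 = 143600

Approach C ($143,600)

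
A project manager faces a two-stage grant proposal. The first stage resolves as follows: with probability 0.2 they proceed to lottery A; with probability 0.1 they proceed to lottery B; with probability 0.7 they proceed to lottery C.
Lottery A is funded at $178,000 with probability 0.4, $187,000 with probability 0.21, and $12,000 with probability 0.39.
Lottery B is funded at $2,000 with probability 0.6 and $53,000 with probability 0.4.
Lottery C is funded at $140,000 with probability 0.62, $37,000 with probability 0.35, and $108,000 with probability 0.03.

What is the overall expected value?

EV(A) = 0.4 × 178000 + 0.21 × 187000 + 0.39 × 12000 = 71200 + 39270 + 4680 = 115150
EV(B) = 0.6 × 2000 + 0.4 × 53000 = 1200 + 21200 = 22400
EV(C) = 0.62 × 140000 + 0.35 × 37000 + 0.03 × 108000 = 86800 + 12950 + 3240 = 102990
Overall = 0.2 × 115150 + 0.1 × 22400 + 0.7 × 102990 = 23030 + 2240 + 72093 = 97363

$97,363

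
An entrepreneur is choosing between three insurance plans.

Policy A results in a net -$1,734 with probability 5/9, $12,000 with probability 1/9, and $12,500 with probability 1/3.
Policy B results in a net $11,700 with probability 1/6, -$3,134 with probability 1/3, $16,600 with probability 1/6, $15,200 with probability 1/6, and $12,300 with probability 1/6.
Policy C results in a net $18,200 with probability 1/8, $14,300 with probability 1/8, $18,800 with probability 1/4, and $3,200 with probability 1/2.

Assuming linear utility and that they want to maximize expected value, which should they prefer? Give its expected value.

Policy C ($10,362.50)

Policy A = 5/9 × (-1734) + 1/9 × 12000 + 1/3 × 12500 = -963.3333 + 1333.3333 + 4166.6667 = 4536.6667
Policy B = 1/6 × 11700 + 1/3 × (-3134) + 1/6 × 16600 + 1/6 × 15200 + 1/6 × 12300 = 1950 − 1044.6667 + 2766.6667 + 2533.3333 + 2050 = 8255.3333
Policy C = 1/8 × 18200 + 1/8 × 14300 + 1/4 × 18800 + 1/2 × 3200 = 2275 + 1787.5 + 4700 + 1600 = 10362.5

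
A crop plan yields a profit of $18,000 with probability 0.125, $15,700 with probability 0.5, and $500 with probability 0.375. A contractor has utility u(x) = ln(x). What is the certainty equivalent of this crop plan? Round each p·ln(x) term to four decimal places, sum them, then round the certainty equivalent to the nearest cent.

$4,385.24

E[u] = 0.125·ln(18000) + 0.5·ln(15700) + 0.375·ln(500) = 1.2248 + 4.8307 + 2.3305 = 8.3860
CE = e^8.3860 ≈ 4385.24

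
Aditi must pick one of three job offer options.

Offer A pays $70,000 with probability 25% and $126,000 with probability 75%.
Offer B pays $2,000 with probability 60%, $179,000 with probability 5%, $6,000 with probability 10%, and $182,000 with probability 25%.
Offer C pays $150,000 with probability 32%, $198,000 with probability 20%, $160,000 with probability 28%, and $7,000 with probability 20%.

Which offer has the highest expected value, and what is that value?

Offer C ($133,800)

Offer A = 0.25 × 70000 + 0.75 × 126000 = 17500 + 94500 = 112000
Offer B = 0.6 × 2000 + 0.05 × 179000 + 0.1 × 6000 + 0.25 × 182000 = 1200 + 8950 + 600 + 45500 = 56250
Offer C = 0.32 × 150000 + 0.2 × 198000 + 0.28 × 160000 + 0.2 × 7000 = 48000 + 39600 + 44800 + 1400 = 133800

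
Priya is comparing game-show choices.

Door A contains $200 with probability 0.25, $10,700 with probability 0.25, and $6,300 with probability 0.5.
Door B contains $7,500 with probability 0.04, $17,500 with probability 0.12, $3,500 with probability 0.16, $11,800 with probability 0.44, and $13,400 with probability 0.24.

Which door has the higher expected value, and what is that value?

Door A = 0.25 × 200 + 0.25 × 10700 + 0.5 × 6300 = 50 + 2675 + 3150 = 5875
Door B = 0.04 × 7500 + 0.12 × 17500 + 0.16 × 3500 + 0.44 × 11800 + 0.24 × 13400 = 300 + 2100 + 560 + 5192 + 3216 = 11368

Door B ($11,368)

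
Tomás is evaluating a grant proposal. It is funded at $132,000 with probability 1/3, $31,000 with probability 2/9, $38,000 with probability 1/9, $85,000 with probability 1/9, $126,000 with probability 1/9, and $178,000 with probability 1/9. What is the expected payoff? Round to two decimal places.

$98,333.33

EV = 1/3 × 132000 + 2/9 × 31000 + 1/9 × 38000 + 1/9 × 85000 + 1/9 × 126000 + 1/9 × 178000 = 44000 + 6888.8889 + 4222.2222 + 9444.4444 + 14000 + 19777.7778 = 98333.3333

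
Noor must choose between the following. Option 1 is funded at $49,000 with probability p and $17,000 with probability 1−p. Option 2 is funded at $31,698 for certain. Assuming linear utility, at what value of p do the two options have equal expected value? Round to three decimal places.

p = 0.459

p·49000 + (1−p)·17000 = 31698
32000p + 17000 = 31698
p = (31698 − 17000) / 32000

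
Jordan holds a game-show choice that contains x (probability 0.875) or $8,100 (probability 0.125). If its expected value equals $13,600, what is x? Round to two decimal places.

x = $14,385.71

0.875·x + 0.125·8100 = 13600
0.875·x = 13600 − 1012.5 = 12587.5
x = 12587.5 / 0.875 = 14385.7143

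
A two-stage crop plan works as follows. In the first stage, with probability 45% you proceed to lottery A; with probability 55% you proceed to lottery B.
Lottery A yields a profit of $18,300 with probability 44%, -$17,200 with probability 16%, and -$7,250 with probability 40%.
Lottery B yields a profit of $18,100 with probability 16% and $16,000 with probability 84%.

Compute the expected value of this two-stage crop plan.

EV(A) = 0.44 × 18300 + 0.16 × (-17200) + 0.4 × (-7250) = 8052 − 2752 − 2900 = 2400
EV(B) = 0.16 × 18100 + 0.84 × 16000 = 2896 + 13440 = 16336
Overall = 0.45 × 2400 + 0.55 × 16336 = 1080 + 8984.8 = 10064.8

$10,064.80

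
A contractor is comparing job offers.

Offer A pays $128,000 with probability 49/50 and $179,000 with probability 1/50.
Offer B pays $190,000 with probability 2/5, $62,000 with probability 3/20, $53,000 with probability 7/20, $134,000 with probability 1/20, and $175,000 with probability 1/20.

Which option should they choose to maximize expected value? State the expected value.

Offer A = 49/50 × 128000 + 1/50 × 179000 = 125440 + 3580 = 129020
Offer B = 2/5 × 190000 + 3/20 × 62000 + 7/20 × 53000 + 1/20 × 134000 + 1/20 × 175000 = 76000 + 9300 + 18550 + 6700 + 8750 = 119300

Offer A ($129,020)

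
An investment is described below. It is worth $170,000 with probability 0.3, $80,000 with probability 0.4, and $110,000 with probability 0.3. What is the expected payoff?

$116,000

EV = 0.3 × 170000 + 0.4 × 80000 + 0.3 × 110000 = 51000 + 32000 + 33000 = 116000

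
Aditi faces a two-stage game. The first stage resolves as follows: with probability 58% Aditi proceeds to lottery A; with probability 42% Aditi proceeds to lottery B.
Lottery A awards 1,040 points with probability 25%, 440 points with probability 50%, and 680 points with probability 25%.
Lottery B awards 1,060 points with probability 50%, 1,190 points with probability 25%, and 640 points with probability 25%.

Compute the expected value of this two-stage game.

EV(A) = 0.25 × 1040 + 0.5 × 440 + 0.25 × 680 = 260 + 220 + 170 = 650
EV(B) = 0.5 × 1060 + 0.25 × 1190 + 0.25 × 640 = 530 + 297.5 + 160 = 987.5
Overall = 0.58 × 650 + 0.42 × 987.5 = 377 + 414.75 = 791.75

791.75 points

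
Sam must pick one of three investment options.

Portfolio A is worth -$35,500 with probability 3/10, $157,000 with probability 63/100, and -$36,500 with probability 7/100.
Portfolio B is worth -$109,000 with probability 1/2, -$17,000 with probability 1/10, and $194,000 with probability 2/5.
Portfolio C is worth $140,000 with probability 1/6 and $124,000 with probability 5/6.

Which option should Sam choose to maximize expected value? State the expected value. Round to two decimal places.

Portfolio C ($126,666.67)

Portfolio A = 3/10 × (-35500) + 63/100 × 157000 + 7/100 × (-36500) = -10650 + 98910 − 2555 = 85705
Portfolio B = 1/2 × (-109000) + 1/10 × (-17000) + 2/5 × 194000 = -54500 − 1700 + 77600 = 21400
Portfolio C = 1/6 × 140000 + 5/6 × 124000 = 23333.3333 + 103333.3333 = 126666.6667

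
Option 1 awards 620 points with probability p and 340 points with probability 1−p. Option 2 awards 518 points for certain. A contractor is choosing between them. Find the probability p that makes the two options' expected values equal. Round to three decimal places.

p·620 + (1−p)·340 = 518
280p + 340 = 518
p = (518 − 340) / 280

p = 0.636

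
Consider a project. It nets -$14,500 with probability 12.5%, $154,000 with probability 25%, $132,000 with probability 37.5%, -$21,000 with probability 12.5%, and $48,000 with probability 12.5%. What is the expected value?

EV = 0.125 × (-14500) + 0.25 × 154000 + 0.375 × 132000 + 0.125 × (-21000) + 0.125 × 48000 = -1812.5 + 38500 + 49500 − 2625 + 6000 = 89562.5

$89,562.50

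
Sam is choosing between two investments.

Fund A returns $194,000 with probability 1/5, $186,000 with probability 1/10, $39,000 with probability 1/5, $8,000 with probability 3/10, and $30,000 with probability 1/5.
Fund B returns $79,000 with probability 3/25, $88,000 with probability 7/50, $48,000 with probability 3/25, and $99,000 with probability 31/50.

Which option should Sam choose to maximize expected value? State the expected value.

Fund A = 1/5 × 194000 + 1/10 × 186000 + 1/5 × 39000 + 3/10 × 8000 + 1/5 × 30000 = 38800 + 18600 + 7800 + 2400 + 6000 = 73600
Fund B = 3/25 × 79000 + 7/50 × 88000 + 3/25 × 48000 + 31/50 × 99000 = 9480 + 12320 + 5760 + 61380 = 88940

Fund B ($88,940)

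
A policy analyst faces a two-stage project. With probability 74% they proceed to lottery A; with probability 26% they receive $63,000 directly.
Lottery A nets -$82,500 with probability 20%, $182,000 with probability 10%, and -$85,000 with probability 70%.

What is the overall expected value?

EV(A) = 0.2 × (-82500) + 0.1 × 182000 + 0.7 × (-85000) = -16500 + 18200 − 59500 = -57800
Branch B: 63000 (certain)
Overall = 0.74 × (-57800) + 0.26 × 63000 = -42772 + 16380 = -26392

-$26,392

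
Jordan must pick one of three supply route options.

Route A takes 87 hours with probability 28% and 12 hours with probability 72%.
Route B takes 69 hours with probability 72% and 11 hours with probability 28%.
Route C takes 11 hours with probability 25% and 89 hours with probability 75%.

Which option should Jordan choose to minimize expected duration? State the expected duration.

Route A (33 hours)

Route A = 0.28 × 87 + 0.72 × 12 = 24.36 + 8.64 = 33
Route B = 0.72 × 69 + 0.28 × 11 = 49.68 + 3.08 = 52.76
Route C = 0.25 × 11 + 0.75 × 89 = 2.75 + 66.75 = 69.5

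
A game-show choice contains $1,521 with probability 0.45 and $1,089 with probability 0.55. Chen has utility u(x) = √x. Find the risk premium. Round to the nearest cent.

$8.91

E[u] = 0.45·√1521 + 0.55·√1089 = 0.45·39 + 0.55·33 = 35.7
CE = (35.7)² = 1274.49
Risk premium = EV − CE = 1283.4 − 1274.49 = 8.91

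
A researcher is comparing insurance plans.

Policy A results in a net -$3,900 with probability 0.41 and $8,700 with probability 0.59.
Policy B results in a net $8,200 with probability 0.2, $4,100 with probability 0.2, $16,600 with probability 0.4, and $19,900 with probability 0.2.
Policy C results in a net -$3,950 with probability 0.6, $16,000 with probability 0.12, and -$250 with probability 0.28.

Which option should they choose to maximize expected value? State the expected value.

Policy A = 0.41 × (-3900) + 0.59 × 8700 = -1599 + 5133 = 3534
Policy B = 0.2 × 8200 + 0.2 × 4100 + 0.4 × 16600 + 0.2 × 19900 = 1640 + 820 + 6640 + 3980 = 13080
Policy C = 0.6 × (-3950) + 0.12 × 16000 + 0.28 × (-250) = -2370 + 1920 − 70 = -520

Policy B ($13,080)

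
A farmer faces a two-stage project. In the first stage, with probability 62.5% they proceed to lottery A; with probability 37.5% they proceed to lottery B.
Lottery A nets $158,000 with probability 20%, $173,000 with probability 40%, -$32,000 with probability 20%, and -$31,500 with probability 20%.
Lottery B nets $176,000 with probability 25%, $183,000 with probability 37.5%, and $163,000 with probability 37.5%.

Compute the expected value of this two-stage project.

EV(A) = 0.2 × 158000 + 0.4 × 173000 + 0.2 × (-32000) + 0.2 × (-31500) = 31600 + 69200 − 6400 − 6300 = 88100
EV(B) = 0.25 × 176000 + 0.375 × 183000 + 0.375 × 163000 = 44000 + 68625 + 61125 = 173750
Overall = 0.625 × 88100 + 0.375 × 173750 = 55062.5 + 65156.25 = 120218.75

$120,218.75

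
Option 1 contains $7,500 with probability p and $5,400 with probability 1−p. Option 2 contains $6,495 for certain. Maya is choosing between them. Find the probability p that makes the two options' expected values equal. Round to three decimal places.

p = 0.521

p·7500 + (1−p)·5400 = 6495
2100p + 5400 = 6495
p = (6495 − 5400) / 2100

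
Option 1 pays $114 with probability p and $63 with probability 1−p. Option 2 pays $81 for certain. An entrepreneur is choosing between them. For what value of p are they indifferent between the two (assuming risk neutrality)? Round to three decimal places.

p = 0.353

p·114 + (1−p)·63 = 81
51p + 63 = 81
p = (81 − 63) / 51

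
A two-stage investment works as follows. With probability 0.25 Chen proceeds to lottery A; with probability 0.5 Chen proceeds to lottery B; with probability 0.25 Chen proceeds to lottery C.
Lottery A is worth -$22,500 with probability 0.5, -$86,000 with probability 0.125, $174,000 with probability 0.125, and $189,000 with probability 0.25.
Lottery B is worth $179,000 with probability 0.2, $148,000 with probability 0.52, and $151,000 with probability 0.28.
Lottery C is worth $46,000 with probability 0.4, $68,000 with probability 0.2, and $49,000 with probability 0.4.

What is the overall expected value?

EV(A) = 0.5 × (-22500) + 0.125 × (-86000) + 0.125 × 174000 + 0.25 × 189000 = -11250 − 10750 + 21750 + 47250 = 47000
EV(B) = 0.2 × 179000 + 0.52 × 148000 + 0.28 × 151000 = 35800 + 76960 + 42280 = 155040
EV(C) = 0.4 × 46000 + 0.2 × 68000 + 0.4 × 49000 = 18400 + 13600 + 19600 = 51600
Overall = 0.25 × 47000 + 0.5 × 155040 + 0.25 × 51600 = 11750 + 77520 + 12900 = 102170

$102,170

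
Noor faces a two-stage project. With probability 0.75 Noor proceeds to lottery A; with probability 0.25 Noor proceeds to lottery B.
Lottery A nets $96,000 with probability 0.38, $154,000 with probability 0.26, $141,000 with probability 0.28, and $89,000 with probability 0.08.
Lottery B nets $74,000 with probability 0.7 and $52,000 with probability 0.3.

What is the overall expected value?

$109,190

EV(A) = 0.38 × 96000 + 0.26 × 154000 + 0.28 × 141000 + 0.08 × 89000 = 36480 + 40040 + 39480 + 7120 = 123120
EV(B) = 0.7 × 74000 + 0.3 × 52000 = 51800 + 15600 = 67400
Overall = 0.75 × 123120 + 0.25 × 67400 = 92340 + 16850 = 109190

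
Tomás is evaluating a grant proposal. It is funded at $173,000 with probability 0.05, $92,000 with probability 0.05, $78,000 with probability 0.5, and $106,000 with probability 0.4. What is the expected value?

EV = 0.05 × 173000 + 0.05 × 92000 + 0.5 × 78000 + 0.4 × 106000 = 8650 + 4600 + 39000 + 42400 = 94650

$94,650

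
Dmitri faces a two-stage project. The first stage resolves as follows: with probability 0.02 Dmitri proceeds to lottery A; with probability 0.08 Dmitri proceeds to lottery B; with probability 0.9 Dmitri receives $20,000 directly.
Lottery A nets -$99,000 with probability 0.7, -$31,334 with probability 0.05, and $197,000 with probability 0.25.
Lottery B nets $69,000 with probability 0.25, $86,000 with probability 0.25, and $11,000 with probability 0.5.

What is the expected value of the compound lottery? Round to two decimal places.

$21,107.67

EV(A) = 0.7 × (-99000) + 0.05 × (-31334) + 0.25 × 197000 = -69300 − 1566.7 + 49250 = -21616.7
EV(B) = 0.25 × 69000 + 0.25 × 86000 + 0.5 × 11000 = 17250 + 21500 + 5500 = 44250
Branch C: 20000 (certain)
Overall = 0.02 × (-21616.7) + 0.08 × 44250 + 0.9 × 20000 = -432.334 + 3540 + 18000 = 21107.666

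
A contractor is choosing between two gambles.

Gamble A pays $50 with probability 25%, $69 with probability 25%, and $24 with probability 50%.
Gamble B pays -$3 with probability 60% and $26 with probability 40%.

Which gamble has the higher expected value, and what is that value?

Gamble A ($41.75)

Gamble A = 0.25 × 50 + 0.25 × 69 + 0.5 × 24 = 12.5 + 17.25 + 12 = 41.75
Gamble B = 0.6 × (-3) + 0.4 × 26 = -1.8 + 10.4 = 8.6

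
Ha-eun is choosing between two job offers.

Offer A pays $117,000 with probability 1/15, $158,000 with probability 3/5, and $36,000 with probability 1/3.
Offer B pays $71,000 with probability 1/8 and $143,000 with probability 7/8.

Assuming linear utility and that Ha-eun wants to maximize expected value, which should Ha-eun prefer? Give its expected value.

Offer B ($134,000)

Offer A = 1/15 × 117000 + 3/5 × 158000 + 1/3 × 36000 = 7800 + 94800 + 12000 = 114600
Offer B = 1/8 × 71000 + 7/8 × 143000 = 8875 + 125125 = 134000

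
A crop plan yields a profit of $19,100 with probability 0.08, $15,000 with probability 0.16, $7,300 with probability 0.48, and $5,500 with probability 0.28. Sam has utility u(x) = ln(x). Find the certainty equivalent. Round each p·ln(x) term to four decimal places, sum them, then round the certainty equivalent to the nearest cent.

E[u] = 0.08·ln(19100) + 0.16·ln(15000) + 0.48·ln(7300) + 0.28·ln(5500) = 0.7886 + 1.5385 + 4.2699 + 2.4115 = 9.0085
CE = e^9.0085 ≈ 8172.25

$8,172.25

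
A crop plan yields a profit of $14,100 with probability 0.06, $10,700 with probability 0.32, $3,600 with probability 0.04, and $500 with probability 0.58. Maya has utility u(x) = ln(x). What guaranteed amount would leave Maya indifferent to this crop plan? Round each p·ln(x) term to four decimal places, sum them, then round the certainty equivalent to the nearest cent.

E[u] = 0.06·ln(14100) + 0.32·ln(10700) + 0.04·ln(3600) + 0.58·ln(500) = 0.5732 + 2.9690 + 0.3275 + 3.6045 = 7.4742
CE = e^7.4742 ≈ 1761.99

$1,761.99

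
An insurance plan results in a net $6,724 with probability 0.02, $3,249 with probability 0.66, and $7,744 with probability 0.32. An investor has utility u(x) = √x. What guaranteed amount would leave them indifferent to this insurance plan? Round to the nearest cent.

E[u] = 0.02·√6724 + 0.66·√3249 + 0.32·√7744 = 0.02·82 + 0.66·57 + 0.32·88 = 67.42
CE = (67.42)² = 4545.4564

$4,545.46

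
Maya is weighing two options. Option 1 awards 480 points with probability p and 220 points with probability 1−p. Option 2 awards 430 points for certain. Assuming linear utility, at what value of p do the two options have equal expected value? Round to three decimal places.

p = 0.808

p·480 + (1−p)·220 = 430
260p + 220 = 430
p = (430 − 220) / 260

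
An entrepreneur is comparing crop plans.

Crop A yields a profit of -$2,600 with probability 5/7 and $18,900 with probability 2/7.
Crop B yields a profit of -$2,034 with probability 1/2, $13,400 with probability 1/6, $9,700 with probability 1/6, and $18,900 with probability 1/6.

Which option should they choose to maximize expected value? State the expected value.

Crop B ($5,983)

Crop A = 5/7 × (-2600) + 2/7 × 18900 = -1857.1429 + 5400 = 3542.8571
Crop B = 1/2 × (-2034) + 1/6 × 13400 + 1/6 × 9700 + 1/6 × 18900 = -1017 + 2233.3333 + 1616.6667 + 3150 = 5983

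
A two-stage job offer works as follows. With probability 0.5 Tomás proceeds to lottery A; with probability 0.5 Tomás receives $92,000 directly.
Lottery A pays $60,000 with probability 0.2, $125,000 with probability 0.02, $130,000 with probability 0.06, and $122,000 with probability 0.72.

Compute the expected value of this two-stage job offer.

EV(A) = 0.2 × 60000 + 0.02 × 125000 + 0.06 × 130000 + 0.72 × 122000 = 12000 + 2500 + 7800 + 87840 = 110140
Branch B: 92000 (certain)
Overall = 0.5 × 110140 + 0.5 × 92000 = 55070 + 46000 = 101070

$101,070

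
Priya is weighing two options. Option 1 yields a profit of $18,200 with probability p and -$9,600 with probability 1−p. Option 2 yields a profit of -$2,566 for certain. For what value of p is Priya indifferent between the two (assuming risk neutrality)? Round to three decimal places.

p·18200 + (1−p)·(-9600) = -2566
27800p − 9600 = -2566
p = (-2566 + 9600) / 27800

p = 0.253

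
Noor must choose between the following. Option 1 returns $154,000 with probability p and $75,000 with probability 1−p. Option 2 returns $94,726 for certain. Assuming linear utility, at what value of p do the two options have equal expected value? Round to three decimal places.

p·154000 + (1−p)·75000 = 94726
79000p + 75000 = 94726
p = (94726 − 75000) / 79000

p = 0.250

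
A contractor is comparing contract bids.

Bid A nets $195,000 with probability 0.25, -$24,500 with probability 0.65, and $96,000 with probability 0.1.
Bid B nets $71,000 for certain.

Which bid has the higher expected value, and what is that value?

Bid B ($71,000)

Bid A = 0.25 × 195000 + 0.65 × (-24500) + 0.1 × 96000 = 48750 − 15925 + 9600 = 42425
Bid B: 71000 (certain)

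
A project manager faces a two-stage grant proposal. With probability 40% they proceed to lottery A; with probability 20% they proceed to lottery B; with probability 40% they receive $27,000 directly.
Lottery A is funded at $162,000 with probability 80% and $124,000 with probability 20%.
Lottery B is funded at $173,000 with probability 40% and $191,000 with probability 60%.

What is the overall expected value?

EV(A) = 0.8 × 162000 + 0.2 × 124000 = 129600 + 24800 = 154400
EV(B) = 0.4 × 173000 + 0.6 × 191000 = 69200 + 114600 = 183800
Branch C: 27000 (certain)
Overall = 0.4 × 154400 + 0.2 × 183800 + 0.4 × 27000 = 61760 + 36760 + 10800 = 109320

$109,320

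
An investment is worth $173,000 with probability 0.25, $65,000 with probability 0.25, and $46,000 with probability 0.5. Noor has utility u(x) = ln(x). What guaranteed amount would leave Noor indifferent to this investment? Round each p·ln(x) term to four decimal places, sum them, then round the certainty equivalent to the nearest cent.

$69,842.64

E[u] = 0.25·ln(173000) + 0.25·ln(65000) + 0.5·ln(46000) = 3.0153 + 2.7705 + 5.3682 = 11.1540
CE = e^11.1540 ≈ 69842.64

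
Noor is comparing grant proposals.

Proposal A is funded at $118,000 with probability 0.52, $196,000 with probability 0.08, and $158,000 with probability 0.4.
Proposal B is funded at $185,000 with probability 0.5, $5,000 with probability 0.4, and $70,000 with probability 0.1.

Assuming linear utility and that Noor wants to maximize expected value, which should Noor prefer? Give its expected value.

Proposal A = 0.52 × 118000 + 0.08 × 196000 + 0.4 × 158000 = 61360 + 15680 + 63200 = 140240
Proposal B = 0.5 × 185000 + 0.4 × 5000 + 0.1 × 70000 = 92500 + 2000 + 7000 = 101500

Proposal A ($140,240)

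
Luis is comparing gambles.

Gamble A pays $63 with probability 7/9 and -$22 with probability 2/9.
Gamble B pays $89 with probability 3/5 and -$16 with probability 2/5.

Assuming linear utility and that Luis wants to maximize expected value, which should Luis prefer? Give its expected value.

Gamble A = 7/9 × 63 + 2/9 × (-22) = 49 − 4.8889 = 44.1111
Gamble B = 3/5 × 89 + 2/5 × (-16) = 53.4 − 6.4 = 47

Gamble B ($47)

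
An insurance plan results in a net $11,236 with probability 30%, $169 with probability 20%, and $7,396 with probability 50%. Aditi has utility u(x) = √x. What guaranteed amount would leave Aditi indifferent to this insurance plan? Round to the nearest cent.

E[u] = 0.3·√11236 + 0.2·√169 + 0.5·√7396 = 0.3·106 + 0.2·13 + 0.5·86 = 77.4
CE = (77.4)² = 5990.76

$5,990.76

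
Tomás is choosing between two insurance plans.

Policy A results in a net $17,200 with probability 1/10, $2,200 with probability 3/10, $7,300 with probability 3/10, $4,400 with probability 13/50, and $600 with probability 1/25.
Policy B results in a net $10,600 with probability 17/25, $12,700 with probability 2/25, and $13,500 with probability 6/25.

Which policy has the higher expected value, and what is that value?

Policy B ($11,464)

Policy A = 1/10 × 17200 + 3/10 × 2200 + 3/10 × 7300 + 13/50 × 4400 + 1/25 × 600 = 1720 + 660 + 2190 + 1144 + 24 = 5738
Policy B = 17/25 × 10600 + 2/25 × 12700 + 6/25 × 13500 = 7208 + 1016 + 3240 = 11464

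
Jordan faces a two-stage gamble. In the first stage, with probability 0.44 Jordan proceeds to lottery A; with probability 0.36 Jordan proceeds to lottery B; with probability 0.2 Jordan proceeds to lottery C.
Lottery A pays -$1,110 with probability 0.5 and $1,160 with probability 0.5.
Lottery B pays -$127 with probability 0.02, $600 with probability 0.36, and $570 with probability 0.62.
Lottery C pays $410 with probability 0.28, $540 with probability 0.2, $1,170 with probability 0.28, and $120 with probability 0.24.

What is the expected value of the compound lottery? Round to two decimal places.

EV(A) = 0.5 × (-1110) + 0.5 × 1160 = -555 + 580 = 25
EV(B) = 0.02 × (-127) + 0.36 × 600 + 0.62 × 570 = -2.54 + 216 + 353.4 = 566.86
EV(C) = 0.28 × 410 + 0.2 × 540 + 0.28 × 1170 + 0.24 × 120 = 114.8 + 108 + 327.6 + 28.8 = 579.2
Overall = 0.44 × 25 + 0.36 × 566.86 + 0.2 × 579.2 = 11 + 204.0696 + 115.84 = 330.9096

$330.91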